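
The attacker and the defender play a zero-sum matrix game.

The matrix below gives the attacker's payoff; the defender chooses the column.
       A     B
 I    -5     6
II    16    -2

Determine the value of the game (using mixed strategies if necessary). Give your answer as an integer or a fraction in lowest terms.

86/29

Row minima are -5 and -2, so the attacker's maximin is -2; column maxima are 16 and 6, so the defender's minimax is 6. These differ, so the equilibrium is in mixed strategies.
Let the attacker play I with probability p. The defender is indifferent when −5p + 16(1−p) = 6p − 2(1−p), giving p = 18/29.
Let the defender play A with probability q. The attacker is indifferent when −5q + 6(1−q) = 16q − 2(1−q), giving q = 8/29.
The value is -5·(8/29) + (6)·(21/29) = 86/29.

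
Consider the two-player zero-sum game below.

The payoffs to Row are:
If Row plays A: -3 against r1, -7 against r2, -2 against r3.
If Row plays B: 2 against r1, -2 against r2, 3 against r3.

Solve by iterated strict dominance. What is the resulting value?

Row A is strictly dominated by row B (2>-3, -2>-7, 3>-2); eliminate A.
Column r1 is strictly dominated by r2 for Column (-2<2); eliminate r1.
Column r3 is strictly dominated by r2 for Column (-2<3); eliminate r3.
Only (B, r2) remains, with payoff -2.

-2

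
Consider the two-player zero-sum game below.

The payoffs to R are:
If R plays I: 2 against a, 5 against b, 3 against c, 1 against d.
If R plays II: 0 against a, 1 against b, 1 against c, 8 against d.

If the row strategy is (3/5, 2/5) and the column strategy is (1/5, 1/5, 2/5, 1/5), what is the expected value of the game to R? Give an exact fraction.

64/25

Against (1/5, 1/5, 2/5, 1/5), each row's expected payoff is I: 14/5; II: 11/5.
Taking the (3/5, 2/5)-weighted average: (3/5)·(14/5) + (2/5)·(11/5) = 64/25.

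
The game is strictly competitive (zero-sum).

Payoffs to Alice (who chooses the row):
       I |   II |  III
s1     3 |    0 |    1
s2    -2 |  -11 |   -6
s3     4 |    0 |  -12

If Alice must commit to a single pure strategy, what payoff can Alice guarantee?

The worst-case payoff for each row is s1: 0, s2: -11, s3: -12.
The best of these is 0.

0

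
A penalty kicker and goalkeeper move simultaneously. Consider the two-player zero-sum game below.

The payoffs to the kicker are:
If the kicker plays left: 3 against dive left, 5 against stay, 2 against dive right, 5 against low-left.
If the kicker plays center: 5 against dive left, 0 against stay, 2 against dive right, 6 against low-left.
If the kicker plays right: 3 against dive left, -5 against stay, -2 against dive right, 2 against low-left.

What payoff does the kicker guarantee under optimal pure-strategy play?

Row minima: 2, 0, -5 → the kicker's maximin is 2.
Column maxima: 5, 5, 2, 6 → the goalkeeper's minimax is 2.
They coincide at (left, dive right), so the value is 2.

2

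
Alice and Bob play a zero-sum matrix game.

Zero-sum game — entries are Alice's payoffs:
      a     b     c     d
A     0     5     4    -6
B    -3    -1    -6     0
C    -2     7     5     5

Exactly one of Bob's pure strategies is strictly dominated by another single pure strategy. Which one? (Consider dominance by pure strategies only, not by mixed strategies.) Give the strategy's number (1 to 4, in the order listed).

2

Bob prefers columns that give Alice less. Compare b with a: 0 < 5, -3 < -1, -2 < 7.
So a strictly dominates b for Bob; b is strictly dominated.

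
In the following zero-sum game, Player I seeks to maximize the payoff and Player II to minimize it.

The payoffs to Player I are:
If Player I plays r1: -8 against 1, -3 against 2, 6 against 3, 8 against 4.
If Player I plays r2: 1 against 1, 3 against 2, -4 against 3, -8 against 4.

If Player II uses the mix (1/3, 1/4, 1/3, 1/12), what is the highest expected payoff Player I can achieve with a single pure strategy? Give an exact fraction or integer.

-3/4

r1: (-8)·(1/3) + (-3)·(1/4) + (6)·(1/3) + (8)·(1/12) = -3/4.
r2: (1)·(1/3) + (3)·(1/4) + (-4)·(1/3) + (-8)·(1/12) = -11/12.
The best pure response is r1 with expected payoff -3/4.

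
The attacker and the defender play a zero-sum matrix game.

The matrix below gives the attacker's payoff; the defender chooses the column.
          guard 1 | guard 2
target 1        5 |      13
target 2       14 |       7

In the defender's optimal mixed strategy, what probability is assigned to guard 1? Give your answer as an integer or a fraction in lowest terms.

Row minima are 5 and 7, so the attacker's maximin is 7; column maxima are 14 and 13, so the defender's minimax is 13. These differ, so the equilibrium is in mixed strategies.
Let the defender play guard 1 with probability q. The attacker is indifferent when 5q + 13(1−q) = 14q + 7(1−q), giving q = 2/5.

2/5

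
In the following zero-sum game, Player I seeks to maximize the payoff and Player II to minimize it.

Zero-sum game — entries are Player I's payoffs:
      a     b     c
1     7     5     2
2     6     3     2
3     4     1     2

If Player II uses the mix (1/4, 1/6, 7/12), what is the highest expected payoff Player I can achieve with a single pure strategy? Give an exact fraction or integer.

1: (7)·(1/4) + (5)·(1/6) + (2)·(7/12) = 15/4.
2: (6)·(1/4) + (3)·(1/6) + (2)·(7/12) = 19/6.
3: (4)·(1/4) + (1)·(1/6) + (2)·(7/12) = 7/3.
The best pure response is 1 with expected payoff 15/4.

15/4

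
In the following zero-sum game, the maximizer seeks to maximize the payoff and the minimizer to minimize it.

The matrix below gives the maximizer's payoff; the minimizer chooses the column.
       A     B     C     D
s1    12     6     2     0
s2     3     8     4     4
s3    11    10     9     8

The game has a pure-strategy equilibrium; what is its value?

Row minima: 0, 3, 8 → the maximizer's maximin is 8.
Column maxima: 12, 10, 9, 8 → the minimizer's minimax is 8.
They coincide at (s3, D), so the value is 8.

8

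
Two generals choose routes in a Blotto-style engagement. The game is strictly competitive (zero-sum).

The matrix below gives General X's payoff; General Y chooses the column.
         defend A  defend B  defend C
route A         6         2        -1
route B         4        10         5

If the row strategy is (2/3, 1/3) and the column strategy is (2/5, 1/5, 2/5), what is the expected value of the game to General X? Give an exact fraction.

Against (2/5, 1/5, 2/5), each row's expected payoff is route A: 12/5; route B: 28/5.
Taking the (2/3, 1/3)-weighted average: (2/3)·(12/5) + (1/3)·(28/5) = 52/15.

52/15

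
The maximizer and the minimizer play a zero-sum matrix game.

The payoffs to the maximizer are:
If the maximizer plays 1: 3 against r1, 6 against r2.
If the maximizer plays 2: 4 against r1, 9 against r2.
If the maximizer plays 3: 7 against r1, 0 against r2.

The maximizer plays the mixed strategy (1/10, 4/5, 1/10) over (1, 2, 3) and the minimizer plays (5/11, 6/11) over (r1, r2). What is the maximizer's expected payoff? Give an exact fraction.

Against (5/11, 6/11), each row's expected payoff is 1: 51/11; 2: 74/11; 3: 35/11.
Taking the (1/10, 4/5, 1/10)-weighted average: (1/10)·(51/11) + (4/5)·(74/11) + (1/10)·(35/11) = 339/55.

339/55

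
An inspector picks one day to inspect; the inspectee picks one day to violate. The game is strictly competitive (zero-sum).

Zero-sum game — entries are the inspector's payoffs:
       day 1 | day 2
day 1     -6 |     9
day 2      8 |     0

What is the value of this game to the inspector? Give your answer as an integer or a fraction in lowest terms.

Row minima are -6 and 0, so the inspector's maximin is 0; column maxima are 8 and 9, so the inspectee's minimax is 8. These differ, so the equilibrium is in mixed strategies.
Let the inspector play day 1 with probability p. The inspectee is indifferent when −6p + 8(1−p) = 9p, giving p = 8/23.
Let the inspectee play day 1 with probability q. The inspector is indifferent when −6q + 9(1−q) = 8q, giving q = 9/23.
The value is -6·(9/23) + (9)·(14/23) = 72/23.

72/23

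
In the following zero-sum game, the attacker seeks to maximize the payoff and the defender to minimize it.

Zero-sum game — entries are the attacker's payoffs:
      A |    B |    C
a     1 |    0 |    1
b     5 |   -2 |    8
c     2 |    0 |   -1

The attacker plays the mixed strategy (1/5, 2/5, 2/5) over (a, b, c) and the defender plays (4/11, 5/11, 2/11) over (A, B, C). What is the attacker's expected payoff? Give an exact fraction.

14/11

Against (4/11, 5/11, 2/11), each row's expected payoff is a: 6/11; b: 26/11; c: 6/11.
Taking the (1/5, 2/5, 2/5)-weighted average: (1/5)·(6/11) + (2/5)·(26/11) + (2/5)·(6/11) = 14/11.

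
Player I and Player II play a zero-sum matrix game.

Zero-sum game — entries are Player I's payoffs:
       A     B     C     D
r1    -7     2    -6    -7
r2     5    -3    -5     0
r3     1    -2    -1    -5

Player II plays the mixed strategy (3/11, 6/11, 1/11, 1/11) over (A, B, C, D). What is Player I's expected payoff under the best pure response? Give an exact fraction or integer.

r1: (-7)·(3/11) + (2)·(6/11) + (-6)·(1/11) + (-7)·(1/11) = -2.
r2: (5)·(3/11) + (-3)·(6/11) + (-5)·(1/11) + (0)·(1/11) = -8/11.
r3: (1)·(3/11) + (-2)·(6/11) + (-1)·(1/11) + (-5)·(1/11) = -15/11.
The best pure response is r2 with expected payoff -8/11.

-8/11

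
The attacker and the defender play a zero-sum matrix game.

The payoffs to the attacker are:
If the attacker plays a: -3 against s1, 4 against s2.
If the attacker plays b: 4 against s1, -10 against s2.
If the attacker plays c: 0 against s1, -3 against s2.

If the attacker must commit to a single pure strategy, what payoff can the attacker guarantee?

The worst-case payoff for each row is a: -3, b: -10, c: -3.
The best of these is -3.

-3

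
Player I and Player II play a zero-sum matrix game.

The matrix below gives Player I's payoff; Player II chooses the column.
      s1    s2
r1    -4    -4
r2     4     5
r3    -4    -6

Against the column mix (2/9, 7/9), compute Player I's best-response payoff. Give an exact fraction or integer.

r1: (-4)·(2/9) + (-4)·(7/9) = -4.
r2: (4)·(2/9) + (5)·(7/9) = 43/9.
r3: (-4)·(2/9) + (-6)·(7/9) = -50/9.
The best pure response is r2 with expected payoff 43/9.

43/9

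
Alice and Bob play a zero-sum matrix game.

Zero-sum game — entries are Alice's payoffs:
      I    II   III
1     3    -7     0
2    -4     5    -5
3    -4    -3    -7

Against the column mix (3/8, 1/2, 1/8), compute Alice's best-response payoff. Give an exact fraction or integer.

1: (3)·(3/8) + (-7)·(1/2) + (0)·(1/8) = -19/8.
2: (-4)·(3/8) + (5)·(1/2) + (-5)·(1/8) = 3/8.
3: (-4)·(3/8) + (-3)·(1/2) + (-7)·(1/8) = -31/8.
The best pure response is 2 with expected payoff 3/8.

3/8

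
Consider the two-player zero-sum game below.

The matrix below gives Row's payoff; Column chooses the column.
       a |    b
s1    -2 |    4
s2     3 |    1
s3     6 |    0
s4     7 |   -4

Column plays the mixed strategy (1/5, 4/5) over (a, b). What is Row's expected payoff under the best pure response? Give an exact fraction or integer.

14/5

s1: (-2)·(1/5) + (4)·(4/5) = 14/5.
s2: (3)·(1/5) + (1)·(4/5) = 7/5.
s3: (6)·(1/5) + (0)·(4/5) = 6/5.
s4: (7)·(1/5) + (-4)·(4/5) = -9/5.
The best pure response is s1 with expected payoff 14/5.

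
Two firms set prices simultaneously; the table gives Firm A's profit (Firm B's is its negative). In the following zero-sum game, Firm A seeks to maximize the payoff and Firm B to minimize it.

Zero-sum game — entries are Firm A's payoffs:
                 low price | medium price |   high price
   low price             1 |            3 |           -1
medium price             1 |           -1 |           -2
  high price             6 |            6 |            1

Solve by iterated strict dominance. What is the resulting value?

1

Row low price is strictly dominated by row high price (6>1, 6>3, 1>-1); eliminate low price.
Column low price is strictly dominated by high price for Firm B (-2<1, 1<6); eliminate low price.
Column medium price is strictly dominated by high price for Firm B (-2<-1, 1<6); eliminate medium price.
Row medium price is strictly dominated by row high price (1>-2); eliminate medium price.
Only (high price, high price) remains, with payoff 1.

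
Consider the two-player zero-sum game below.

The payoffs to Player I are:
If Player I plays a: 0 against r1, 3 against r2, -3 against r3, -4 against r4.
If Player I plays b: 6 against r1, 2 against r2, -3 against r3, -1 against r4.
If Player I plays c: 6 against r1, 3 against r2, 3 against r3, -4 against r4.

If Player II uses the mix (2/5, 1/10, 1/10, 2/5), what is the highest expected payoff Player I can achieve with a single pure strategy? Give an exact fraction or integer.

a: (0)·(2/5) + (3)·(1/10) + (-3)·(1/10) + (-4)·(2/5) = -8/5.
b: (6)·(2/5) + (2)·(1/10) + (-3)·(1/10) + (-1)·(2/5) = 19/10.
c: (6)·(2/5) + (3)·(1/10) + (3)·(1/10) + (-4)·(2/5) = 7/5.
The best pure response is b with expected payoff 19/10.

19/10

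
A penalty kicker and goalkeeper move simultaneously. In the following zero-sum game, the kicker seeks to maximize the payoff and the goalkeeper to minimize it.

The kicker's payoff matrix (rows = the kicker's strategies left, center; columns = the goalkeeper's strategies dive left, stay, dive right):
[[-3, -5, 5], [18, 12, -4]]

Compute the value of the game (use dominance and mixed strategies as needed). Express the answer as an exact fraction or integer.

Column dive left is strictly dominated by stay for the goalkeeper (it gives the kicker more in every row).
The remaining 2×2 game on (left, center) × (stay, dive right) has no saddle point. Let the kicker play left with probability p; indifference gives −5p + 12(1−p) = 5p − 4(1−p), so p = 8/13.
Similarly the goalkeeper's optimal q on stay is 9/26, and the value is -5·(9/26) + (5)·(17/26) = 20/13.

20/13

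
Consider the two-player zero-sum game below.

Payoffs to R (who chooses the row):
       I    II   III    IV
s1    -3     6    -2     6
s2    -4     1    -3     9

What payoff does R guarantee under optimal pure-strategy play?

-3

Row minima: -3, -4 → R's maximin is -3.
Column maxima: -3, 6, -2, 9 → C's minimax is -3.
They coincide at (s1, I), so the value is -3.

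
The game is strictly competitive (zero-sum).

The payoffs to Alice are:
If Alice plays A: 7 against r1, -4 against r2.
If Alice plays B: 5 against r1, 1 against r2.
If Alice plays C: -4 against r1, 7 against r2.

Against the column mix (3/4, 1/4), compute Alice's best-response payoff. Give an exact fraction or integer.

17/4

A: (7)·(3/4) + (-4)·(1/4) = 17/4.
B: (5)·(3/4) + (1)·(1/4) = 4.
C: (-4)·(3/4) + (7)·(1/4) = -5/4.
The best pure response is A with expected payoff 17/4.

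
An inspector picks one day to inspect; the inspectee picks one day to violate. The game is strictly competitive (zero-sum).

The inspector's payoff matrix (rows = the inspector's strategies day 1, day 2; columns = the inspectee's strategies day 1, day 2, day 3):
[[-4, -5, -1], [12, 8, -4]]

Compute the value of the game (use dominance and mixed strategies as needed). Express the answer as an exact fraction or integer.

Column day 1 is strictly dominated by day 2 for the inspectee (it gives the inspector more in every row).
The remaining 2×2 game on (day 1, day 2) × (day 2, day 3) has no saddle point. Let the inspector play day 1 with probability p; indifference gives −5p + 8(1−p) = −p − 4(1−p), so p = 3/4.
Similarly the inspectee's optimal q on day 2 is 3/16, and the value is -5·(3/16) + (-1)·(13/16) = -7/4.

-7/4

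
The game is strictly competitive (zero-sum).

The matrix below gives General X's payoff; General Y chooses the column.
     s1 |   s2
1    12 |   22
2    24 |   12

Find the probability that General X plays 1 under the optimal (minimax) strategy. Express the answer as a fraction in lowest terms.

Row minima are 12 and 12, so General X's maximin is 12; column maxima are 24 and 22, so General Y's minimax is 22. These differ, so the equilibrium is in mixed strategies.
Let General X play 1 with probability p. General Y is indifferent when 12p + 24(1−p) = 22p + 12(1−p), giving p = 6/11.

6/11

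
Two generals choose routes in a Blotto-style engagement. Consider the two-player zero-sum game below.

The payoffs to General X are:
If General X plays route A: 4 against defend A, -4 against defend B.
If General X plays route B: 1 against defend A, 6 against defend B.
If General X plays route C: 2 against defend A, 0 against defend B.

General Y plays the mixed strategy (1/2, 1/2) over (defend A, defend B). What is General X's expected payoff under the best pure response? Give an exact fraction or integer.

7/2

route A: (4)·(1/2) + (-4)·(1/2) = 0.
route B: (1)·(1/2) + (6)·(1/2) = 7/2.
route C: (2)·(1/2) + (0)·(1/2) = 1.
The best pure response is route B with expected payoff 7/2.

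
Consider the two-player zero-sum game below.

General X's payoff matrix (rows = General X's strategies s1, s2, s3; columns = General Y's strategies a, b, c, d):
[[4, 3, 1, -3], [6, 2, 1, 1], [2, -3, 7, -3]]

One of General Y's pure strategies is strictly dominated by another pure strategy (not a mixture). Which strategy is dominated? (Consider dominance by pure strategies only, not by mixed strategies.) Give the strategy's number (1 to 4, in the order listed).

General Y prefers columns that give General X less. Compare a with b: 3 < 4, 2 < 6, -3 < 2.
So b strictly dominates a for General Y; a is strictly dominated.

1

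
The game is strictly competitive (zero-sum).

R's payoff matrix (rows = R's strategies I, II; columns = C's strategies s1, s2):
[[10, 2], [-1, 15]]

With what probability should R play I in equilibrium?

Row minima are 2 and -1, so R's maximin is 2; column maxima are 10 and 15, so C's minimax is 10. These differ, so the equilibrium is in mixed strategies.
Let R play I with probability p. C is indifferent when 10p − (1−p) = 2p + 15(1−p), giving p = 2/3.

2/3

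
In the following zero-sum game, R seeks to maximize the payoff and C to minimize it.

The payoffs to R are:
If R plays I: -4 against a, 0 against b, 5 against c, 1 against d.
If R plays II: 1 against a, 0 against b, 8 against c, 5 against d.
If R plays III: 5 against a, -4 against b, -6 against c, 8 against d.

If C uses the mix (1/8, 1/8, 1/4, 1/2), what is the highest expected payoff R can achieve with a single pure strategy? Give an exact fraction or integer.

I: (-4)·(1/8) + (0)·(1/8) + (5)·(1/4) + (1)·(1/2) = 5/4.
II: (1)·(1/8) + (0)·(1/8) + (8)·(1/4) + (5)·(1/2) = 37/8.
III: (5)·(1/8) + (-4)·(1/8) + (-6)·(1/4) + (8)·(1/2) = 21/8.
The best pure response is II with expected payoff 37/8.

37/8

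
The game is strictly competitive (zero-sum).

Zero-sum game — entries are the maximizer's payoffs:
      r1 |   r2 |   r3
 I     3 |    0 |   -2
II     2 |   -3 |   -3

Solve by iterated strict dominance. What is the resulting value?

Column r1 is strictly dominated by r2 for the minimizer (0<3, -3<2); eliminate r1.
Row II is strictly dominated by row I (0>-3, -2>-3); eliminate II.
Column r2 is strictly dominated by r3 for the minimizer (-2<0); eliminate r2.
Only (I, r3) remains, with payoff -2.

-2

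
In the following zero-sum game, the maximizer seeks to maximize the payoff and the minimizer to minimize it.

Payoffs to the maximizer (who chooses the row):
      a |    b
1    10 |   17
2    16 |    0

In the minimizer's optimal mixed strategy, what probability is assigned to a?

Row minima are 10 and 0, so the maximizer's maximin is 10; column maxima are 16 and 17, so the minimizer's minimax is 16. These differ, so the equilibrium is in mixed strategies.
Let the minimizer play a with probability q. The maximizer is indifferent when 10q + 17(1−q) = 16q, giving q = 17/23.

17/23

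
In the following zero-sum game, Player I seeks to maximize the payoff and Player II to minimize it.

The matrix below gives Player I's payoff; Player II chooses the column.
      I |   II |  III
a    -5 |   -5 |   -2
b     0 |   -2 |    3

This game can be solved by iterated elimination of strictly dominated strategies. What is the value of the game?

-2

Row a is strictly dominated by row b (0>-5, -2>-5, 3>-2); eliminate a.
Column III is strictly dominated by I for Player II (0<3); eliminate III.
Column I is strictly dominated by II for Player II (-2<0); eliminate I.
Only (b, II) remains, with payoff -2.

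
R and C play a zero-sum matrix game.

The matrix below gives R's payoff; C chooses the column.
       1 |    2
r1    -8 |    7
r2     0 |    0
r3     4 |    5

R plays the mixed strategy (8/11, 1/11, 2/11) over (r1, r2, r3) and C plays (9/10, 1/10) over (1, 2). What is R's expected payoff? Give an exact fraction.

Against (9/10, 1/10), each row's expected payoff is r1: -13/2; r2: 0; r3: 41/10.
Taking the (8/11, 1/11, 2/11)-weighted average: (8/11)·(-13/2) + (1/11)·(0) + (2/11)·(41/10) = -219/55.

-219/55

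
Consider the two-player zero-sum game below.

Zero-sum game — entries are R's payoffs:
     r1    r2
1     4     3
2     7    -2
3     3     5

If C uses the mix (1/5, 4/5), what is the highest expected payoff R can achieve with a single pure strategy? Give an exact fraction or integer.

1: (4)·(1/5) + (3)·(4/5) = 16/5.
2: (7)·(1/5) + (-2)·(4/5) = -1/5.
3: (3)·(1/5) + (5)·(4/5) = 23/5.
The best pure response is 3 with expected payoff 23/5.

23/5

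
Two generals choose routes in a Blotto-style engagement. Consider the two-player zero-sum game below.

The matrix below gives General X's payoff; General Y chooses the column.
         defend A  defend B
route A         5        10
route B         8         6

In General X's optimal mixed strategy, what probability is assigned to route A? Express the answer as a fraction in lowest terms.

2/7

Row minima are 5 and 6, so General X's maximin is 6; column maxima are 8 and 10, so General Y's minimax is 8. These differ, so the equilibrium is in mixed strategies.
Let General X play route A with probability p. General Y is indifferent when 5p + 8(1−p) = 10p + 6(1−p), giving p = 2/7.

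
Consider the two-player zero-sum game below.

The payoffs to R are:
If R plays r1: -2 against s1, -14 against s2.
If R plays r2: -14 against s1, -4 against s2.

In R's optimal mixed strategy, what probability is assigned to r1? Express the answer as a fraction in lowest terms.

Row minima are -14 and -14, so R's maximin is -14; column maxima are -2 and -4, so C's minimax is -4. These differ, so the equilibrium is in mixed strategies.
Let R play r1 with probability p. C is indifferent when −2p − 14(1−p) = −14p − 4(1−p), giving p = 5/11.

5/11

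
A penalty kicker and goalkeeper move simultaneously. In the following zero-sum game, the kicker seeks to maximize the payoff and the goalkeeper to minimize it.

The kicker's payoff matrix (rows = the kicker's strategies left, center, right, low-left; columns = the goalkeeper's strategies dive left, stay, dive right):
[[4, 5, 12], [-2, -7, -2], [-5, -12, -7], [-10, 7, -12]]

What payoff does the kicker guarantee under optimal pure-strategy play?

Row minima: 4, -7, -12, -12 → the kicker's maximin is 4.
Column maxima: 4, 7, 12 → the goalkeeper's minimax is 4.
They coincide at (left, dive left), so the value is 4.

4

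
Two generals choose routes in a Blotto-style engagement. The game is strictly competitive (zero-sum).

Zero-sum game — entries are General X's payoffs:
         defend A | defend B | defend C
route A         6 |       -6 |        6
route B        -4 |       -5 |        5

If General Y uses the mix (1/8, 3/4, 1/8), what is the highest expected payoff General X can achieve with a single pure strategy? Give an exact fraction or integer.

-3

route A: (6)·(1/8) + (-6)·(3/4) + (6)·(1/8) = -3.
route B: (-4)·(1/8) + (-5)·(3/4) + (5)·(1/8) = -29/8.
The best pure response is route A with expected payoff -3.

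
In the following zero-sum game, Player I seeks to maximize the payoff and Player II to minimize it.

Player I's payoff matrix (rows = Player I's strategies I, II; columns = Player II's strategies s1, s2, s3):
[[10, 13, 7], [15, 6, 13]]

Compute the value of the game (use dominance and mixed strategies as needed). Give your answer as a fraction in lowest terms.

127/13

Column s1 is strictly dominated by s3 for Player II (it gives Player I more in every row).
The remaining 2×2 game on (I, II) × (s2, s3) has no saddle point. Let Player I play I with probability p; indifference gives 13p + 6(1−p) = 7p + 13(1−p), so p = 7/13.
Similarly Player II's optimal q on s2 is 6/13, and the value is 13·(6/13) + (7)·(7/13) = 127/13.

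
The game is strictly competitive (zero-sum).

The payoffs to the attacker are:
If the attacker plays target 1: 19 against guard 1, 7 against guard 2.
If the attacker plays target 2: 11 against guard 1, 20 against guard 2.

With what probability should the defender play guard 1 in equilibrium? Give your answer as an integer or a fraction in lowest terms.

13/21

Row minima are 7 and 11, so the attacker's maximin is 11; column maxima are 19 and 20, so the defender's minimax is 19. These differ, so the equilibrium is in mixed strategies.
Let the defender play guard 1 with probability q. The attacker is indifferent when 19q + 7(1−q) = 11q + 20(1−q), giving q = 13/21.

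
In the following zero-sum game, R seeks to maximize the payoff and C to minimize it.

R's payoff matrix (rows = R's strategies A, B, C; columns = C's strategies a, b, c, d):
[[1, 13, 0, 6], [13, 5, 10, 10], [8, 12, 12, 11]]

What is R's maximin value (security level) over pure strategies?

The worst-case payoff for each row is A: 0, B: 5, C: 8.
The best of these is 8.

8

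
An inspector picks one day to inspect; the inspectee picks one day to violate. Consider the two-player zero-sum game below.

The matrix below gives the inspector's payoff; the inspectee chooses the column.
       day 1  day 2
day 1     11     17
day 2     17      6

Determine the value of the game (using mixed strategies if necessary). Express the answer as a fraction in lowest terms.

Row minima are 11 and 6, so the inspector's maximin is 11; column maxima are 17 and 17, so the inspectee's minimax is 17. These differ, so the equilibrium is in mixed strategies.
Let the inspector play day 1 with probability p. The inspectee is indifferent when 11p + 17(1−p) = 17p + 6(1−p), giving p = 11/17.
Let the inspectee play day 1 with probability q. The inspector is indifferent when 11q + 17(1−q) = 17q + 6(1−q), giving q = 11/17.
The value is 11·(11/17) + (17)·(6/17) = 223/17.

223/17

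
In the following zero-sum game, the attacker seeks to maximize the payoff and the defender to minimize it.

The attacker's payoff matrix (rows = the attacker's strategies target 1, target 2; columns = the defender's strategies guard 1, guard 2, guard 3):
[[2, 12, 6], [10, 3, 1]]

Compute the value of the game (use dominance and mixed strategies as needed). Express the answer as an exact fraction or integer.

58/13

Column guard 2 is strictly dominated by guard 3 for the defender (it gives the attacker more in every row).
The remaining 2×2 game on (target 1, target 2) × (guard 1, guard 3) has no saddle point. Let the attacker play target 1 with probability p; indifference gives 2p + 10(1−p) = 6p + (1−p), so p = 9/13.
Similarly the defender's optimal q on guard 1 is 5/13, and the value is 2·(5/13) + (6)·(8/13) = 58/13.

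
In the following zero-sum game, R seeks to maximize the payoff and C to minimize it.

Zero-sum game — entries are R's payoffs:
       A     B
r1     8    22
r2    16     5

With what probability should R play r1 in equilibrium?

11/25

Row minima are 8 and 5, so R's maximin is 8; column maxima are 16 and 22, so C's minimax is 16. These differ, so the equilibrium is in mixed strategies.
Let R play r1 with probability p. C is indifferent when 8p + 16(1−p) = 22p + 5(1−p), giving p = 11/25.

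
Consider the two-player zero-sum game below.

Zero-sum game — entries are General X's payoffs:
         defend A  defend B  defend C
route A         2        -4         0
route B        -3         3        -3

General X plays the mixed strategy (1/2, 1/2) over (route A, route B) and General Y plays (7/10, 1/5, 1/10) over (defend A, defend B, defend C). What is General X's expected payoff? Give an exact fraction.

-3/5

Against (7/10, 1/5, 1/10), each row's expected payoff is route A: 3/5; route B: -9/5.
Taking the (1/2, 1/2)-weighted average: (1/2)·(3/5) + (1/2)·(-9/5) = -3/5.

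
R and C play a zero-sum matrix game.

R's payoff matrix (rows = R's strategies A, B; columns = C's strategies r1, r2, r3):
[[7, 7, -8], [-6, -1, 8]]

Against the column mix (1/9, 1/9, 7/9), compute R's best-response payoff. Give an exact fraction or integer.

49/9

A: (7)·(1/9) + (7)·(1/9) + (-8)·(7/9) = -14/3.
B: (-6)·(1/9) + (-1)·(1/9) + (8)·(7/9) = 49/9.
The best pure response is B with expected payoff 49/9.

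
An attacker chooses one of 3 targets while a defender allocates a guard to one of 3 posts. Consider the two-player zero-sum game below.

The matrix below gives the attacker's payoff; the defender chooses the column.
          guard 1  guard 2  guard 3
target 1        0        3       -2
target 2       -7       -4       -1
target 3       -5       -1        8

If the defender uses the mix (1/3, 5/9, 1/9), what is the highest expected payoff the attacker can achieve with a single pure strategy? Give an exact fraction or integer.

13/9

target 1: (0)·(1/3) + (3)·(5/9) + (-2)·(1/9) = 13/9.
target 2: (-7)·(1/3) + (-4)·(5/9) + (-1)·(1/9) = -14/3.
target 3: (-5)·(1/3) + (-1)·(5/9) + (8)·(1/9) = -4/3.
The best pure response is target 1 with expected payoff 13/9.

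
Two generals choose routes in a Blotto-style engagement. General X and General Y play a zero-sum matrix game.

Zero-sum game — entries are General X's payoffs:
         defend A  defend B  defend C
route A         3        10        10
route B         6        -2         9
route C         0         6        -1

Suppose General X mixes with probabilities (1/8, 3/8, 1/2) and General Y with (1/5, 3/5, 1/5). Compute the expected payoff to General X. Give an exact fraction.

69/20

Against (1/5, 3/5, 1/5), each row's expected payoff is route A: 43/5; route B: 9/5; route C: 17/5.
Taking the (1/8, 3/8, 1/2)-weighted average: (1/8)·(43/5) + (3/8)·(9/5) + (1/2)·(17/5) = 69/20.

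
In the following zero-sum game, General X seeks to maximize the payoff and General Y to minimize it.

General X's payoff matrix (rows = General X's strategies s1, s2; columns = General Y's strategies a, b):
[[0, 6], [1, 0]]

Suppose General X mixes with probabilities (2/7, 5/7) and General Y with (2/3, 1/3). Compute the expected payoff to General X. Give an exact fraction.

22/21

Against (2/3, 1/3), each row's expected payoff is s1: 2; s2: 2/3.
Taking the (2/7, 5/7)-weighted average: (2/7)·(2) + (5/7)·(2/3) = 22/21.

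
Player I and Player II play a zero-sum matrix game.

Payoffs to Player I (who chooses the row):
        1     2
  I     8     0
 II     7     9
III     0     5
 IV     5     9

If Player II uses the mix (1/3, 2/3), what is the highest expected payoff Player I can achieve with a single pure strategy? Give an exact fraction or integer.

I: (8)·(1/3) + (0)·(2/3) = 8/3.
II: (7)·(1/3) + (9)·(2/3) = 25/3.
III: (0)·(1/3) + (5)·(2/3) = 10/3.
IV: (5)·(1/3) + (9)·(2/3) = 23/3.
The best pure response is II with expected payoff 25/3.

25/3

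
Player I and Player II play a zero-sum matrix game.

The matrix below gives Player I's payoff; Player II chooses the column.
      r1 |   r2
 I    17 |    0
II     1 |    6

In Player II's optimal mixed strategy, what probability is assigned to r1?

Row minima are 0 and 1, so Player I's maximin is 1; column maxima are 17 and 6, so Player II's minimax is 6. These differ, so the equilibrium is in mixed strategies.
Let Player II play r1 with probability q. Player I is indifferent when 17q = q + 6(1−q), giving q = 3/11.

3/11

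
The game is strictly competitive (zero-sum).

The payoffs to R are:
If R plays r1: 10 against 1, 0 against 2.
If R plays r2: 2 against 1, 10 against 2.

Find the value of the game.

50/9

Row minima are 0 and 2, so R's maximin is 2; column maxima are 10 and 10, so C's minimax is 10. These differ, so the equilibrium is in mixed strategies.
Let R play r1 with probability p. C is indifferent when 10p + 2(1−p) = 10(1−p), giving p = 4/9.
Let C play 1 with probability q. R is indifferent when 10q = 2q + 10(1−q), giving q = 5/9.
The value is 10·(5/9) + (0)·(4/9) = 50/9.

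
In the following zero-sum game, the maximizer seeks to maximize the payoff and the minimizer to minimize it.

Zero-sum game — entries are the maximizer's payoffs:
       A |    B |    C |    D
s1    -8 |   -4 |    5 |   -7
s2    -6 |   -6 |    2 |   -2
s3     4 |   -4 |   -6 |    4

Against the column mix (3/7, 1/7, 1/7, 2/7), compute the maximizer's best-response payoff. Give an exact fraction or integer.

10/7

s1: (-8)·(3/7) + (-4)·(1/7) + (5)·(1/7) + (-7)·(2/7) = -37/7.
s2: (-6)·(3/7) + (-6)·(1/7) + (2)·(1/7) + (-2)·(2/7) = -26/7.
s3: (4)·(3/7) + (-4)·(1/7) + (-6)·(1/7) + (4)·(2/7) = 10/7.
The best pure response is s3 with expected payoff 10/7.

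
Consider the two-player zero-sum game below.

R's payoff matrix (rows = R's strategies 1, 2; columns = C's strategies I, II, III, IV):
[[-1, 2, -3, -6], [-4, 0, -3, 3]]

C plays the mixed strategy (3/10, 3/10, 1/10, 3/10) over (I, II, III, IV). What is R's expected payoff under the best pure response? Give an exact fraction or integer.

-3/5

1: (-1)·(3/10) + (2)·(3/10) + (-3)·(1/10) + (-6)·(3/10) = -9/5.
2: (-4)·(3/10) + (0)·(3/10) + (-3)·(1/10) + (3)·(3/10) = -3/5.
The best pure response is 2 with expected payoff -3/5.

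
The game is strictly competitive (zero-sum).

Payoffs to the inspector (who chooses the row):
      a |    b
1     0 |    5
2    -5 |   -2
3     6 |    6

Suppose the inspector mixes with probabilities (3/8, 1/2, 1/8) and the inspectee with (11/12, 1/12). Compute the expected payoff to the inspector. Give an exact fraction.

Against (11/12, 1/12), each row's expected payoff is 1: 5/12; 2: -19/4; 3: 6.
Taking the (3/8, 1/2, 1/8)-weighted average: (3/8)·(5/12) + (1/2)·(-19/4) + (1/8)·(6) = -47/32.

-47/32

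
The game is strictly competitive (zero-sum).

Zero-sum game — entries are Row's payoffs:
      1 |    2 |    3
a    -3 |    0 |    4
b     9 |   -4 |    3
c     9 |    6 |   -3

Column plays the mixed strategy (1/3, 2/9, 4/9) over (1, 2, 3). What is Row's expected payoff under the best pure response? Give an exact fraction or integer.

31/9

a: (-3)·(1/3) + (0)·(2/9) + (4)·(4/9) = 7/9.
b: (9)·(1/3) + (-4)·(2/9) + (3)·(4/9) = 31/9.
c: (9)·(1/3) + (6)·(2/9) + (-3)·(4/9) = 3.
The best pure response is b with expected payoff 31/9.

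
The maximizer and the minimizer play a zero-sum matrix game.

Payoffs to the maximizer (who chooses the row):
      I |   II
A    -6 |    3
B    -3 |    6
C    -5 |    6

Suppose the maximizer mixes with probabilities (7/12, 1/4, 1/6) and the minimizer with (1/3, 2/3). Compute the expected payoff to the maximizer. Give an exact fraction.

41/36

Against (1/3, 2/3), each row's expected payoff is A: 0; B: 3; C: 7/3.
Taking the (7/12, 1/4, 1/6)-weighted average: (7/12)·(0) + (1/4)·(3) + (1/6)·(7/3) = 41/36.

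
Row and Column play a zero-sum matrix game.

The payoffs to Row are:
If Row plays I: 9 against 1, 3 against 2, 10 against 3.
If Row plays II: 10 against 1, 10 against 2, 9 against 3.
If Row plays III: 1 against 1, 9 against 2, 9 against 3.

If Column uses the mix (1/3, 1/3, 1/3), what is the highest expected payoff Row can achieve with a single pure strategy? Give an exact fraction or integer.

I: (9)·(1/3) + (3)·(1/3) + (10)·(1/3) = 22/3.
II: (10)·(1/3) + (10)·(1/3) + (9)·(1/3) = 29/3.
III: (1)·(1/3) + (9)·(1/3) + (9)·(1/3) = 19/3.
The best pure response is II with expected payoff 29/3.

29/3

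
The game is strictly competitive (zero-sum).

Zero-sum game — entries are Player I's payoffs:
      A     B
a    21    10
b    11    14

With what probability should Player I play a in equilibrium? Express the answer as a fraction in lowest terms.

Row minima are 10 and 11, so Player I's maximin is 11; column maxima are 21 and 14, so Player II's minimax is 14. These differ, so the equilibrium is in mixed strategies.
Let Player I play a with probability p. Player II is indifferent when 21p + 11(1−p) = 10p + 14(1−p), giving p = 3/14.

3/14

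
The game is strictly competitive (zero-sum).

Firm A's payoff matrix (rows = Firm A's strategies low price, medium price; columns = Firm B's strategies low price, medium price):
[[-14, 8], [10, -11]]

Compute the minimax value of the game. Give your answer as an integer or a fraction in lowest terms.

-74/43

Row minima are -14 and -11, so Firm A's maximin is -11; column maxima are 10 and 8, so Firm B's minimax is 8. These differ, so the equilibrium is in mixed strategies.
Let Firm A play low price with probability p. Firm B is indifferent when −14p + 10(1−p) = 8p − 11(1−p), giving p = 21/43.
Let Firm B play low price with probability q. Firm A is indifferent when −14q + 8(1−q) = 10q − 11(1−q), giving q = 19/43.
The value is -14·(19/43) + (8)·(24/43) = -74/43.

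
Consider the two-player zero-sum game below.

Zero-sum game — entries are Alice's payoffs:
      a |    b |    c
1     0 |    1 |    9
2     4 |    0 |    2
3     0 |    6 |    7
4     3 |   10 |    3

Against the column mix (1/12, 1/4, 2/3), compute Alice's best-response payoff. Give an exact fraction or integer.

1: (0)·(1/12) + (1)·(1/4) + (9)·(2/3) = 25/4.
2: (4)·(1/12) + (0)·(1/4) + (2)·(2/3) = 5/3.
3: (0)·(1/12) + (6)·(1/4) + (7)·(2/3) = 37/6.
4: (3)·(1/12) + (10)·(1/4) + (3)·(2/3) = 19/4.
The best pure response is 1 with expected payoff 25/4.

25/4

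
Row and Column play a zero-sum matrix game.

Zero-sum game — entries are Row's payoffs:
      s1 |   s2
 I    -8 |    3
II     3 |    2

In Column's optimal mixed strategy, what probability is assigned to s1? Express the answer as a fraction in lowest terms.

Row minima are -8 and 2, so Row's maximin is 2; column maxima are 3 and 3, so Column's minimax is 3. These differ, so the equilibrium is in mixed strategies.
Let Column play s1 with probability q. Row is indifferent when −8q + 3(1−q) = 3q + 2(1−q), giving q = 1/12.

1/12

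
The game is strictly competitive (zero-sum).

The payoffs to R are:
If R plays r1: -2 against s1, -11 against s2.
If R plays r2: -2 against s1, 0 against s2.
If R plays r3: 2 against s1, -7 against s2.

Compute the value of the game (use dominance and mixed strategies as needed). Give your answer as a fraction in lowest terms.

Row r1 is strictly dominated by row r3, so R never plays it.
The remaining 2×2 game on (r2, r3) × (s1, s2) has no saddle point. Let R play r2 with probability p; indifference gives −2p + 2(1−p) = −7(1−p), so p = 9/11.
Similarly C's optimal q on s1 is 7/11, and the value is -2·(7/11) + (0)·(4/11) = -14/11.

-14/11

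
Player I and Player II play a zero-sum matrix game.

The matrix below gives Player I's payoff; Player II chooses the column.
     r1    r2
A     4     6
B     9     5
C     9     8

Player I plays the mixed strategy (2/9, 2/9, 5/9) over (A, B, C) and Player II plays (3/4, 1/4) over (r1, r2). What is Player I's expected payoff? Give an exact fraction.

Against (3/4, 1/4), each row's expected payoff is A: 9/2; B: 8; C: 35/4.
Taking the (2/9, 2/9, 5/9)-weighted average: (2/9)·(9/2) + (2/9)·(8) + (5/9)·(35/4) = 275/36.

275/36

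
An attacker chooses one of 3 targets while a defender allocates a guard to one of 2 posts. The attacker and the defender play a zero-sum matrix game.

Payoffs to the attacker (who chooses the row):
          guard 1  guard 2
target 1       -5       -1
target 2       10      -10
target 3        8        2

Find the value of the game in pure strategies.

Row minima: -5, -10, 2 → the attacker's maximin is 2.
Column maxima: 10, 2 → the defender's minimax is 2.
They coincide at (target 3, guard 2), so the value is 2.

2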